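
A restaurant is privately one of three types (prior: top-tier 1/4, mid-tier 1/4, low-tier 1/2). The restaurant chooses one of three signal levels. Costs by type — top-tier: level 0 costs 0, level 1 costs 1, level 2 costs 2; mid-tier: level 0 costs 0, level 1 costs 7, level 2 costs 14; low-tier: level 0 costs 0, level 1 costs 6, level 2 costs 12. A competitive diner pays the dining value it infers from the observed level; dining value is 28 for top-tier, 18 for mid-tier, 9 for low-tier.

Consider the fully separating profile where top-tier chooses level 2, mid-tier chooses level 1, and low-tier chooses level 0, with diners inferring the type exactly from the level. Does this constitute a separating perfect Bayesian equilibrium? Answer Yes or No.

No

Separating price premiums: level 2 → 28, level 1 → 18, level 0 → 9.
top-tier (assigned level 2): level 0: 9 − 0 = 9; level 1: 18 − 1 = 17; level 2: 28 − 2 = 26. top-tier stays.
mid-tier (assigned level 1): level 0: 9 − 0 = 9; level 1: 18 − 7 = 11; level 2: 28 − 14 = 14. mid-tier prefers level 2.
low-tier (assigned level 0): level 0: 9 − 0 = 9; level 1: 18 − 6 = 12; level 2: 28 − 12 = 16. low-tier prefers level 2.
At least one type deviates; the separating profile fails.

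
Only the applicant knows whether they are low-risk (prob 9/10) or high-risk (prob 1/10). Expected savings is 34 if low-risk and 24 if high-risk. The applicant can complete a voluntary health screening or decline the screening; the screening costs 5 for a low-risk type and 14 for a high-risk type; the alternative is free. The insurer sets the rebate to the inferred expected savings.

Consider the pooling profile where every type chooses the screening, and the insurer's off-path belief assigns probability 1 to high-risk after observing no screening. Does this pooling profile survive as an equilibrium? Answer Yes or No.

No

On path, the insurer holds the prior and pays 9/10·34 + 1/10·24 = 33. Off path (no screening), believing high-risk, it pays 24.
low-risk: the screening nets 33 − 5 = 28; no screening nets 24. low-risk stays.
high-risk: the screening nets 33 − 14 = 19; no screening nets 24. high-risk would deviate.
A type deviates, so pooling fails.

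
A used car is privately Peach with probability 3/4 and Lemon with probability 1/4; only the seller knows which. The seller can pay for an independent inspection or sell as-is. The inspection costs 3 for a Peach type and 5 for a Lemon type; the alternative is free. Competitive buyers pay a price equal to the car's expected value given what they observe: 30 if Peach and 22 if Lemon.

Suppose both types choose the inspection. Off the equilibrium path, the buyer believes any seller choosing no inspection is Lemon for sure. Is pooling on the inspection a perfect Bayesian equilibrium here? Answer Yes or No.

Yes

On path, the buyer holds the prior and pays 3/4·30 + 1/4·22 = 28. Off path (no inspection), believing Lemon, it pays 22.
Peach: the inspection nets 28 − 3 = 25; no inspection nets 22. Peach stays.
Lemon: the inspection nets 28 − 5 = 23; no inspection nets 22. Lemon stays.
No type deviates, so pooling is sustained.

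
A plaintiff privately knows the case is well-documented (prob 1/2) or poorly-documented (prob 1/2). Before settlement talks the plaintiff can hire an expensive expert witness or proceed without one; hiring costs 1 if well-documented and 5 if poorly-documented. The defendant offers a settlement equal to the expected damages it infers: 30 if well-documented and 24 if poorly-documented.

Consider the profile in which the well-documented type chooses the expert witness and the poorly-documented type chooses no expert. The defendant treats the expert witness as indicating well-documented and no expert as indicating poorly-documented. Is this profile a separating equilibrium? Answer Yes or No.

No

Under these beliefs, the expert witness earns settlement 30 and no expert earns settlement 24.
well-documented: the expert witness nets 30 − 1 = 29; no expert nets 24. well-documented prefers the expert witness.
poorly-documented: the expert witness nets 30 − 5 = 25; no expert nets 24. poorly-documented would deviate to the expert witness.
poorly-documented has a profitable deviation, so the profile is not an equilibrium.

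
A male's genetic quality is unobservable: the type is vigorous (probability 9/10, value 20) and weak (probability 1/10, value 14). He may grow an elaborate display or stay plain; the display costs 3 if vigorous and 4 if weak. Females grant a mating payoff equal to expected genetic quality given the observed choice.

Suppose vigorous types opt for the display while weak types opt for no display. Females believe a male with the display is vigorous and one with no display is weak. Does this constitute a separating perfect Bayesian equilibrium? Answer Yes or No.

No

Under these beliefs, the display earns mating payoff 20 and no display earns mating payoff 14.
vigorous: the display nets 20 − 3 = 17; no display nets 14. vigorous prefers the display.
weak: the display nets 20 − 4 = 16; no display nets 14. weak would deviate to the display.
weak has a profitable deviation, so the profile is not an equilibrium.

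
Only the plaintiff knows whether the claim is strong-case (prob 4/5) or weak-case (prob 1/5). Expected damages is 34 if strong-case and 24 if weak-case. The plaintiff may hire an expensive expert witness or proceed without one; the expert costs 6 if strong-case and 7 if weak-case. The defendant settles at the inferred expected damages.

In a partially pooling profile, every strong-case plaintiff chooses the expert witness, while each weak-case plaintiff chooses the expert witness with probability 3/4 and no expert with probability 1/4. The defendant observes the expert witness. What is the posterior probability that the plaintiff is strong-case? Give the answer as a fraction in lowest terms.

P(the expert witness) = (4/5)·1 + (1/5)·(3/4) = 19/20.
By Bayes' rule, P(strong-case | the expert witness) = (4/5) / (19/20) = 16/19.

16/19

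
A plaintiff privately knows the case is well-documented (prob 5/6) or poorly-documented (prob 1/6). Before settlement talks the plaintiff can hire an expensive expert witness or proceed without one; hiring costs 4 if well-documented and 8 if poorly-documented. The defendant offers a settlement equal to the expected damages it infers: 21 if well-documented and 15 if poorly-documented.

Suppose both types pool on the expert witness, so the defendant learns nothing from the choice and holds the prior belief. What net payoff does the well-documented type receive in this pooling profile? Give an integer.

Pooled settlement = 5/6·21 + 1/6·15 = 20.
well-documented pays cost 4 for the expert witness, so net payoff = 20 − 4 = 16.

16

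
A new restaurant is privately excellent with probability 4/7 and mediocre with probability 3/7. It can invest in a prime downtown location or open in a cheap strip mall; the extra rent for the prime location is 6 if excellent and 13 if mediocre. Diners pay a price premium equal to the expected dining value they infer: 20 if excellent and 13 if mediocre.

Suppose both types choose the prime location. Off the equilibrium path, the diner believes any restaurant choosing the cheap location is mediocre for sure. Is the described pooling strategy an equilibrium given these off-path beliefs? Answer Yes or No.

No

On path, the diner holds the prior and pays 4/7·20 + 3/7·13 = 17. Off path (the cheap location), believing mediocre, it pays 13.
excellent: the prime location nets 17 − 6 = 11; the cheap location nets 13. excellent would deviate.
mediocre: the prime location nets 17 − 13 = 4; the cheap location nets 13. mediocre would deviate.
A type deviates, so pooling fails.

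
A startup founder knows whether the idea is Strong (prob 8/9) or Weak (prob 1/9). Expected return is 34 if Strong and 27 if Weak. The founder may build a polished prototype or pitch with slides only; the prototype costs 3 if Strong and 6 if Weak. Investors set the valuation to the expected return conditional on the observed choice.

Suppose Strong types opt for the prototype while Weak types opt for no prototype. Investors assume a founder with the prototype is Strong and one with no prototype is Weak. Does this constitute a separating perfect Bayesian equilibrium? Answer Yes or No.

No

Under these beliefs, the prototype earns valuation 34 and no prototype earns valuation 27.
Strong: the prototype nets 34 − 3 = 31; no prototype nets 27. Strong prefers the prototype.
Weak: the prototype nets 34 − 6 = 28; no prototype nets 27. Weak would deviate to the prototype.
Weak has a profitable deviation, so the profile is not an equilibrium.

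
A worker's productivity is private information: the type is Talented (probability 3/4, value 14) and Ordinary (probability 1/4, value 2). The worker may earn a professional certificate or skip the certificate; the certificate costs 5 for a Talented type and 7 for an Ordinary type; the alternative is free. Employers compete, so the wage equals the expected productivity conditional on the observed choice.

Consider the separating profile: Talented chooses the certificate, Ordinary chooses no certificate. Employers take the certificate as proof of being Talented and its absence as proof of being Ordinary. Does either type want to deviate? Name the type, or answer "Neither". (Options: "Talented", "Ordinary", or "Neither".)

The certificate pays 14; no certificate pays 2.
Talented: assigned the certificate, nets 14 − 5 = 9; deviating to no certificate nets 2.
Ordinary: assigned no certificate, nets 2; deviating to the certificate nets 14 − 7 = 7.
The Ordinary type gains 5 by deviating.

Ordinary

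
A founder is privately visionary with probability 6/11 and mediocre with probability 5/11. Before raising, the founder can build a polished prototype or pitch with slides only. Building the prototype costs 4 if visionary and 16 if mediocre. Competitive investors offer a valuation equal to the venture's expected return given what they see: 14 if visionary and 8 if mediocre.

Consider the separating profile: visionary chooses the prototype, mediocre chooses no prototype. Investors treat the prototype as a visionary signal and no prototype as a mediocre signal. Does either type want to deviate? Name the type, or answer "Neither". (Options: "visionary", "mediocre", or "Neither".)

Neither

The prototype pays 14; no prototype pays 8.
visionary: assigned the prototype, nets 14 − 4 = 10; deviating to no prototype nets 8.
mediocre: assigned no prototype, nets 8; deviating to the prototype nets 14 − 16 = -2.
Both types strictly prefer their assigned action; no profitable deviation.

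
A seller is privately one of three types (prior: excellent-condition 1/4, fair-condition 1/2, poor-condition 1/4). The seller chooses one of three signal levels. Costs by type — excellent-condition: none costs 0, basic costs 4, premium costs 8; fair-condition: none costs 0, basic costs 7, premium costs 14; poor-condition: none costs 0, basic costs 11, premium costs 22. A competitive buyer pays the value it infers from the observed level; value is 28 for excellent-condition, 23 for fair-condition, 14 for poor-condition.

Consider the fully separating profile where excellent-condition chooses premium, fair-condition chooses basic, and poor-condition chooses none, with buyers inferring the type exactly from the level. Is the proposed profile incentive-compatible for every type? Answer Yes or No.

Separating prices: premium → 28, basic → 23, none → 14.
excellent-condition (assigned premium): none: 14 − 0 = 14; basic: 23 − 4 = 19; premium: 28 − 8 = 20. excellent-condition stays.
fair-condition (assigned basic): none: 14 − 0 = 14; basic: 23 − 7 = 16; premium: 28 − 14 = 14. fair-condition stays.
poor-condition (assigned none): none: 14 − 0 = 14; basic: 23 − 11 = 12; premium: 28 − 22 = 6. poor-condition stays.
Every type prefers its assigned level; separation holds.

Yes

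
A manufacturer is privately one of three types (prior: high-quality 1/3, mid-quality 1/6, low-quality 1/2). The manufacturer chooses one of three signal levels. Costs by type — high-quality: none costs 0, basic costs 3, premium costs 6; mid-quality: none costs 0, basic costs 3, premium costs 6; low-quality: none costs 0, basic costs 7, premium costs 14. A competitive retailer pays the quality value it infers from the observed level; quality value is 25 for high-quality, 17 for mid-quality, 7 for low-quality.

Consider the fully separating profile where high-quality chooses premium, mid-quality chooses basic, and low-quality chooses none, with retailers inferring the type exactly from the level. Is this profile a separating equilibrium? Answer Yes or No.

Separating prices: premium → 25, basic → 17, none → 7.
high-quality (assigned premium): none: 7 − 0 = 7; basic: 17 − 3 = 14; premium: 25 − 6 = 19. high-quality stays.
mid-quality (assigned basic): none: 7 − 0 = 7; basic: 17 − 3 = 14; premium: 25 − 6 = 19. mid-quality prefers premium.
low-quality (assigned none): none: 7 − 0 = 7; basic: 17 − 7 = 10; premium: 25 − 14 = 11. low-quality prefers premium.
At least one type deviates; the separating profile fails.

No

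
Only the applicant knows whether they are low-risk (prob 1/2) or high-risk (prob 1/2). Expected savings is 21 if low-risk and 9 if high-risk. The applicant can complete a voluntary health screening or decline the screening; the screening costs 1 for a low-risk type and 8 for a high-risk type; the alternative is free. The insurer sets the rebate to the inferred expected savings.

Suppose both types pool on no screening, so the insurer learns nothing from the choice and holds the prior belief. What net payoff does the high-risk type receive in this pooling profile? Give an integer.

15

Pooled rebate = 1/2·21 + 1/2·9 = 15.
high-risk pays no cost for no screening, so net payoff = 15.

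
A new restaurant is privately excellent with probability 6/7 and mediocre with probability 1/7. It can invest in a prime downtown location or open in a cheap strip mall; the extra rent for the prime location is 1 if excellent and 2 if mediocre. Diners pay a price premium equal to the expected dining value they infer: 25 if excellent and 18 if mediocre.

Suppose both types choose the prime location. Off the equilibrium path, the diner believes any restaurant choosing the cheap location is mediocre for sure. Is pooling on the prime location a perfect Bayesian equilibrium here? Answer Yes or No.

On path, the diner holds the prior and pays 6/7·25 + 1/7·18 = 24. Off path (the cheap location), believing mediocre, it pays 18.
excellent: the prime location nets 24 − 1 = 23; the cheap location nets 18. excellent stays.
mediocre: the prime location nets 24 − 2 = 22; the cheap location nets 18. mediocre stays.
No type deviates, so pooling is sustained.

Yes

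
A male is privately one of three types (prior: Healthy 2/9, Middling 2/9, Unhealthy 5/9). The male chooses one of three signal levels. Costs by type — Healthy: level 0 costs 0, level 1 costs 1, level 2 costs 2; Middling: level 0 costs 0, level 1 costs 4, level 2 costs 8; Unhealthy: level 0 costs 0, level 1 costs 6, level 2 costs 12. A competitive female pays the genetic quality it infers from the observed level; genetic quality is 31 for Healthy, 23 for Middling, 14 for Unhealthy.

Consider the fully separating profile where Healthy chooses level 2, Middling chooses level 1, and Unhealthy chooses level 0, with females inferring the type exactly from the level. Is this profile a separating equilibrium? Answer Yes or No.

No

Separating mating payoffs: level 2 → 31, level 1 → 23, level 0 → 14.
Healthy (assigned level 2): level 0: 14 − 0 = 14; level 1: 23 − 1 = 22; level 2: 31 − 2 = 29. Healthy stays.
Middling (assigned level 1): level 0: 14 − 0 = 14; level 1: 23 − 4 = 19; level 2: 31 − 8 = 23. Middling prefers level 2.
Unhealthy (assigned level 0): level 0: 14 − 0 = 14; level 1: 23 − 6 = 17; level 2: 31 − 12 = 19. Unhealthy prefers level 2.
At least one type deviates; the separating profile fails.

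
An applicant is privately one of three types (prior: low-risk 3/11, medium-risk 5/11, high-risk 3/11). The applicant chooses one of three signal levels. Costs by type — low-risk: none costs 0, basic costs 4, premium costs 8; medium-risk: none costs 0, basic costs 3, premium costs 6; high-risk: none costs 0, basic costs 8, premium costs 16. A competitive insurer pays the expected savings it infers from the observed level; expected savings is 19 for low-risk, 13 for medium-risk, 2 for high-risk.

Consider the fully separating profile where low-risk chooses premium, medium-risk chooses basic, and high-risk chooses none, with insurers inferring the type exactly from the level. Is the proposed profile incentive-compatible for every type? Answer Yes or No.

No

Separating rebates: premium → 19, basic → 13, none → 2.
low-risk (assigned premium): none: 2 − 0 = 2; basic: 13 − 4 = 9; premium: 19 − 8 = 11. low-risk stays.
medium-risk (assigned basic): none: 2 − 0 = 2; basic: 13 − 3 = 10; premium: 19 − 6 = 13. medium-risk prefers premium.
high-risk (assigned none): none: 2 − 0 = 2; basic: 13 − 8 = 5; premium: 19 − 16 = 3. high-risk prefers basic.
At least one type deviates; the separating profile fails.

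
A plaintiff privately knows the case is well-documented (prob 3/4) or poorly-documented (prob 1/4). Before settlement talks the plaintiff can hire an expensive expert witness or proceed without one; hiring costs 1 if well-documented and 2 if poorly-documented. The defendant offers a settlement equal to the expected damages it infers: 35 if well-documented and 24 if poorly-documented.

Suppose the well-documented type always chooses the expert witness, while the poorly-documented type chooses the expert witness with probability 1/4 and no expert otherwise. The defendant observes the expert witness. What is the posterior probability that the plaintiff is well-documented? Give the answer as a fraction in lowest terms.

P(the expert witness) = (3/4)·1 + (1/4)·(1/4) = 13/16.
By Bayes' rule, P(well-documented | the expert witness) = (3/4) / (13/16) = 12/13.

12/13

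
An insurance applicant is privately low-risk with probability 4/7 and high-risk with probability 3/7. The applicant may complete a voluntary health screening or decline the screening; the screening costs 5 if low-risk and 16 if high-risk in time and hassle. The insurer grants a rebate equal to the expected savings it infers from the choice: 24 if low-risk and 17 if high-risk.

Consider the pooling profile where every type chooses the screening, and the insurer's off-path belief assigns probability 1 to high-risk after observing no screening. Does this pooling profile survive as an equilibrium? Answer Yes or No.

No

On path, the insurer holds the prior and pays 4/7·24 + 3/7·17 = 21. Off path (no screening), believing high-risk, it pays 17.
low-risk: the screening nets 21 − 5 = 16; no screening nets 17. low-risk would deviate.
high-risk: the screening nets 21 − 16 = 5; no screening nets 17. high-risk would deviate.
A type deviates, so pooling fails.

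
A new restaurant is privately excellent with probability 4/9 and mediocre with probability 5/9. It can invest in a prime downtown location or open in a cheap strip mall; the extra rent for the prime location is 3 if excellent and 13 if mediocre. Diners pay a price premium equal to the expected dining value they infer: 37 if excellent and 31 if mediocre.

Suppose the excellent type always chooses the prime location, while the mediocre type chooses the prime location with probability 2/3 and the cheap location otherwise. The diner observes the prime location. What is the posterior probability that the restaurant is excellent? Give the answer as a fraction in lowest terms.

P(the prime location) = (4/9)·1 + (5/9)·(2/3) = 22/27.
By Bayes' rule, P(excellent | the prime location) = (4/9) / (22/27) = 6/11.

6/11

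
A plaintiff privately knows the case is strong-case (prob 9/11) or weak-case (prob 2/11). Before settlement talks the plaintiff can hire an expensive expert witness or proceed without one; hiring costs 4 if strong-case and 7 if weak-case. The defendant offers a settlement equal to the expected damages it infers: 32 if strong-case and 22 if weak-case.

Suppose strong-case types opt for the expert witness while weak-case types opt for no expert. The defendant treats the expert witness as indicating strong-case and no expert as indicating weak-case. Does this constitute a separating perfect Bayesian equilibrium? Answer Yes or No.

No

Under these beliefs, the expert witness earns settlement 32 and no expert earns settlement 22.
strong-case: the expert witness nets 32 − 4 = 28; no expert nets 22. strong-case prefers the expert witness.
weak-case: the expert witness nets 32 − 7 = 25; no expert nets 22. weak-case would deviate to the expert witness.
weak-case has a profitable deviation, so the profile is not an equilibrium.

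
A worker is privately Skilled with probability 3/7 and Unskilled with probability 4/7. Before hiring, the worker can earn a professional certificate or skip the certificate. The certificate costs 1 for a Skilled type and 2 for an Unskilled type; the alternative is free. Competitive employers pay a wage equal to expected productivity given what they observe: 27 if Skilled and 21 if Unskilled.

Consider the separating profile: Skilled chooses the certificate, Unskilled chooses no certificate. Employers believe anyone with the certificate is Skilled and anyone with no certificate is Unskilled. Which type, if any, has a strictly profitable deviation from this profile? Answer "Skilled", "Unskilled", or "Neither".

The certificate pays 27; no certificate pays 21.
Skilled: assigned the certificate, nets 27 − 1 = 26; deviating to no certificate nets 21.
Unskilled: assigned no certificate, nets 21; deviating to the certificate nets 27 − 2 = 25.
The Unskilled type gains 4 by deviating.

Unskilled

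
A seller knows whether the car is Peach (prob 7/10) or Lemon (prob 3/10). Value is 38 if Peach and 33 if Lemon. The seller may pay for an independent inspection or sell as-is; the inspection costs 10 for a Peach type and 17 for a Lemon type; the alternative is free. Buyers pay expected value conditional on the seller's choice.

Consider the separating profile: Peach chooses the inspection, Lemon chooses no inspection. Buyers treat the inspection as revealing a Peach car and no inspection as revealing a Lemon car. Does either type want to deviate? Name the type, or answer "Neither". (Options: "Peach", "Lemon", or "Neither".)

Peach

The inspection pays 38; no inspection pays 33.
Peach: assigned the inspection, nets 38 − 10 = 28; deviating to no inspection nets 33.
Lemon: assigned no inspection, nets 33; deviating to the inspection nets 38 − 17 = 21.
The Peach type gains 5 by deviating.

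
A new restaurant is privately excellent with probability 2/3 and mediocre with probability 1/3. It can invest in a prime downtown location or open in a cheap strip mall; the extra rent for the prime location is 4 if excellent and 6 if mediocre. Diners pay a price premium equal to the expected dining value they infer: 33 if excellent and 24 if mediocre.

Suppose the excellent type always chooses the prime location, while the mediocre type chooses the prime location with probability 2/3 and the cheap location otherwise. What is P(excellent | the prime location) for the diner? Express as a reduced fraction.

3/4

P(the prime location) = (2/3)·1 + (1/3)·(2/3) = 8/9.
By Bayes' rule, P(excellent | the prime location) = (2/3) / (8/9) = 3/4.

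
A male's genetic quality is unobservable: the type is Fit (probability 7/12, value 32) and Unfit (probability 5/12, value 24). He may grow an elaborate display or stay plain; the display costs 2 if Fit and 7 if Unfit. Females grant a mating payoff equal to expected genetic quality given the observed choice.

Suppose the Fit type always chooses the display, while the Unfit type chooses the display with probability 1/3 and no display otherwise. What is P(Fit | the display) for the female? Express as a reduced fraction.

21/26

P(the display) = (7/12)·1 + (5/12)·(1/3) = 13/18.
By Bayes' rule, P(Fit | the display) = (7/12) / (13/18) = 21/26.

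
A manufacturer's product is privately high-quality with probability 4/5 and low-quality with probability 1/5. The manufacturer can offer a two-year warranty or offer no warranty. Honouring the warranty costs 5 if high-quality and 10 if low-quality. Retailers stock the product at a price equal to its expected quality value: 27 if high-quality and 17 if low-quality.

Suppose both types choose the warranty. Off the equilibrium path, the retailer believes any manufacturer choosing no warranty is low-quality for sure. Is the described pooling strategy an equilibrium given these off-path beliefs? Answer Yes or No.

No

On path, the retailer holds the prior and pays 4/5·27 + 1/5·17 = 25. Off path (no warranty), believing low-quality, it pays 17.
high-quality: the warranty nets 25 − 5 = 20; no warranty nets 17. high-quality stays.
low-quality: the warranty nets 25 − 10 = 15; no warranty nets 17. low-quality would deviate.
A type deviates, so pooling fails.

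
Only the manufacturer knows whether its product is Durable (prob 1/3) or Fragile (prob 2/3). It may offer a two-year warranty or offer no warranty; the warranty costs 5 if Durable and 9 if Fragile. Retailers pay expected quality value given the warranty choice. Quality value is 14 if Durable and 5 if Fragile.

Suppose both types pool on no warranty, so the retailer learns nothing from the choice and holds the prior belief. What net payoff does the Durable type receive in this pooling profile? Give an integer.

Pooled price = 1/3·14 + 2/3·5 = 8.
Durable pays no cost for no warranty, so net payoff = 8.

8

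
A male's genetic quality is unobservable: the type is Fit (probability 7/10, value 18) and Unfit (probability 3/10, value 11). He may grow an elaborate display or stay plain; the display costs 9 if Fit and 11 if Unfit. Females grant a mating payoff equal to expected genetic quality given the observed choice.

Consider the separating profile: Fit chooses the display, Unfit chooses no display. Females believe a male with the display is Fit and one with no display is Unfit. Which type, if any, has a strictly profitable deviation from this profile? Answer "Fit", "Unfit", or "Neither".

The display pays 18; no display pays 11.
Fit: assigned the display, nets 18 − 9 = 9; deviating to no display nets 11.
Unfit: assigned no display, nets 11; deviating to the display nets 18 − 11 = 7.
The Fit type gains 2 by deviating.

Fit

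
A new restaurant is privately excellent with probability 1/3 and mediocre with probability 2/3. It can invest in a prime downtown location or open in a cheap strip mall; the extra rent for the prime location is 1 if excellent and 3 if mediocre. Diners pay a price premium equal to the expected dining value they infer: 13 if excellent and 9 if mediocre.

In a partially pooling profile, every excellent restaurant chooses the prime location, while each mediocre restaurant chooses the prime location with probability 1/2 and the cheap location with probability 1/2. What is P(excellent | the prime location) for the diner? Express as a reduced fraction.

1/2

P(the prime location) = (1/3)·1 + (2/3)·(1/2) = 2/3.
By Bayes' rule, P(excellent | the prime location) = (1/3) / (2/3) = 1/2.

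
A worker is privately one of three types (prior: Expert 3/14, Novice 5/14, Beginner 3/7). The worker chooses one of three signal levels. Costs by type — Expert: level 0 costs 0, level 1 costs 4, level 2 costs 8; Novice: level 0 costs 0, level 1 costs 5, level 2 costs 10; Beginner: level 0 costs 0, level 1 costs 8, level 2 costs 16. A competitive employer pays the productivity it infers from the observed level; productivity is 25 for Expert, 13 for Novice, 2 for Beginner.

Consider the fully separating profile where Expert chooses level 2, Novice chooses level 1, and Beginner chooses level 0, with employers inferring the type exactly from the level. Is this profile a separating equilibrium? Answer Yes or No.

Separating wages: level 2 → 25, level 1 → 13, level 0 → 2.
Expert (assigned level 2): level 0: 2 − 0 = 2; level 1: 13 − 4 = 9; level 2: 25 − 8 = 17. Expert stays.
Novice (assigned level 1): level 0: 2 − 0 = 2; level 1: 13 − 5 = 8; level 2: 25 − 10 = 15. Novice prefers level 2.
Beginner (assigned level 0): level 0: 2 − 0 = 2; level 1: 13 − 8 = 5; level 2: 25 − 16 = 9. Beginner prefers level 2.
At least one type deviates; the separating profile fails.

No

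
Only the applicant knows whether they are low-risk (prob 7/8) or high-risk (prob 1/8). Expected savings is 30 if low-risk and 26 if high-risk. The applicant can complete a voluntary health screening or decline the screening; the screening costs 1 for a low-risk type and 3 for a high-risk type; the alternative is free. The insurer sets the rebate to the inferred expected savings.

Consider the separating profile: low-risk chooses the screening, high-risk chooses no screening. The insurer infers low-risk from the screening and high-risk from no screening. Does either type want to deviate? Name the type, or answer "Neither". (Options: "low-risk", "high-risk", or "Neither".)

The screening pays 30; no screening pays 26.
low-risk: assigned the screening, nets 30 − 1 = 29; deviating to no screening nets 26.
high-risk: assigned no screening, nets 26; deviating to the screening nets 30 − 3 = 27.
The high-risk type gains 1 by deviating.

high-risk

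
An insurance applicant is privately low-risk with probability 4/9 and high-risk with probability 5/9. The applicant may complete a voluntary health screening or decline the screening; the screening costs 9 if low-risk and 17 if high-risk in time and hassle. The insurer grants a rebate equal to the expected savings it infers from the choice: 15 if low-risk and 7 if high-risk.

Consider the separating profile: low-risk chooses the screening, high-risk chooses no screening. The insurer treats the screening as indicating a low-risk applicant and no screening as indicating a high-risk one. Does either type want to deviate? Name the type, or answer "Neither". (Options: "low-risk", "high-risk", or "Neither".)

The screening pays 15; no screening pays 7.
low-risk: assigned the screening, nets 15 − 9 = 6; deviating to no screening nets 7.
high-risk: assigned no screening, nets 7; deviating to the screening nets 15 − 17 = -2.
The low-risk type gains 1 by deviating.

low-risk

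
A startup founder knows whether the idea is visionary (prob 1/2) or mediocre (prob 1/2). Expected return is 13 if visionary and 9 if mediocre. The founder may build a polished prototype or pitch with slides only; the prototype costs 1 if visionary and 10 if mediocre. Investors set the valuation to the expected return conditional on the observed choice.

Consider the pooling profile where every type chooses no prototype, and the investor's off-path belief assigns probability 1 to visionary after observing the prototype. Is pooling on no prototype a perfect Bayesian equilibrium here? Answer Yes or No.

No

On path, the investor holds the prior and pays 1/2·13 + 1/2·9 = 11. Off path (the prototype), believing visionary, it pays 13.
visionary: no prototype nets 11; the prototype nets 13 − 1 = 12. visionary would deviate.
mediocre: no prototype nets 11; the prototype nets 13 − 10 = 3. mediocre stays.
A type deviates, so pooling fails.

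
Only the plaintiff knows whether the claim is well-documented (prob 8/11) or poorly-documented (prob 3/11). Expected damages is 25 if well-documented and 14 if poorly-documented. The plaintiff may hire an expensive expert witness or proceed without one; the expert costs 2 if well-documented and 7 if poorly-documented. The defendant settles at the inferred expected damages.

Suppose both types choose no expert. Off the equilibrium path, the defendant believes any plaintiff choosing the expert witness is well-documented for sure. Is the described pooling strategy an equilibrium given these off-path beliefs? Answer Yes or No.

No

On path, the defendant holds the prior and pays 8/11·25 + 3/11·14 = 22. Off path (the expert witness), believing well-documented, it pays 25.
well-documented: no expert nets 22; the expert witness nets 25 − 2 = 23. well-documented would deviate.
poorly-documented: no expert nets 22; the expert witness nets 25 − 7 = 18. poorly-documented stays.
A type deviates, so pooling fails.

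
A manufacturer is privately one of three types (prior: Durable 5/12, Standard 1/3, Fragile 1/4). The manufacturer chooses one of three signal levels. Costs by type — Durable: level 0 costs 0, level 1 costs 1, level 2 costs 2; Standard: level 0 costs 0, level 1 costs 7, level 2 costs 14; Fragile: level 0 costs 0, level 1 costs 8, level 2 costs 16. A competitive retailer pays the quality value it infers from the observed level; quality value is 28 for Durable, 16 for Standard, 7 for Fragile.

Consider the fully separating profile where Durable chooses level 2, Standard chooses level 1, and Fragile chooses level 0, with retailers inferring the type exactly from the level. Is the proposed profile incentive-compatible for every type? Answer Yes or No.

No

Separating prices: level 2 → 28, level 1 → 16, level 0 → 7.
Durable (assigned level 2): level 0: 7 − 0 = 7; level 1: 16 − 1 = 15; level 2: 28 − 2 = 26. Durable stays.
Standard (assigned level 1): level 0: 7 − 0 = 7; level 1: 16 − 7 = 9; level 2: 28 − 14 = 14. Standard prefers level 2.
Fragile (assigned level 0): level 0: 7 − 0 = 7; level 1: 16 − 8 = 8; level 2: 28 − 16 = 12. Fragile prefers level 2.
At least one type deviates; the separating profile fails.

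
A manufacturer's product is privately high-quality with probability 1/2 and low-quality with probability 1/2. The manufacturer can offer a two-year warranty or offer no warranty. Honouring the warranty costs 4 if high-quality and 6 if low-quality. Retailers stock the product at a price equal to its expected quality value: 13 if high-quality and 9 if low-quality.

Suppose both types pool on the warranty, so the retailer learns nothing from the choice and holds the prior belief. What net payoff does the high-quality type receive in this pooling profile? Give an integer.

7

Pooled price = 1/2·13 + 1/2·9 = 11.
high-quality pays cost 4 for the warranty, so net payoff = 11 − 4 = 7.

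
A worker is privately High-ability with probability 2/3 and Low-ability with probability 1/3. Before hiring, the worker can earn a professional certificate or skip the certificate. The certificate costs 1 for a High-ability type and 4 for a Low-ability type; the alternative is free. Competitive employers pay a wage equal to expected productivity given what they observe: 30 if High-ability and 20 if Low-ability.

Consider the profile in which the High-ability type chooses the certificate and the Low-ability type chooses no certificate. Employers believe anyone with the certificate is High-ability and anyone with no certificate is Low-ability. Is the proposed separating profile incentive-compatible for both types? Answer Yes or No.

Under these beliefs, the certificate earns wage 30 and no certificate earns wage 20.
High-ability: the certificate nets 30 − 1 = 29; no certificate nets 20. High-ability prefers the certificate.
Low-ability: the certificate nets 30 − 4 = 26; no certificate nets 20. Low-ability would deviate to the certificate.
Low-ability has a profitable deviation, so the profile is not an equilibrium.

No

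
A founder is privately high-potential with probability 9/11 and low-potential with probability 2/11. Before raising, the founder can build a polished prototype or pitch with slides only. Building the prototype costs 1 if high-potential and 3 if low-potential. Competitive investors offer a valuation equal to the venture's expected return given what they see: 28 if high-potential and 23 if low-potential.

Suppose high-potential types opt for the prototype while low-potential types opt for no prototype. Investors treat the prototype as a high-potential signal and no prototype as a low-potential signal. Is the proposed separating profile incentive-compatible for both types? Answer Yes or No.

No

Under these beliefs, the prototype earns valuation 28 and no prototype earns valuation 23.
high-potential: the prototype nets 28 − 1 = 27; no prototype nets 23. high-potential prefers the prototype.
low-potential: the prototype nets 28 − 3 = 25; no prototype nets 23. low-potential would deviate to the prototype.
low-potential has a profitable deviation, so the profile is not an equilibrium.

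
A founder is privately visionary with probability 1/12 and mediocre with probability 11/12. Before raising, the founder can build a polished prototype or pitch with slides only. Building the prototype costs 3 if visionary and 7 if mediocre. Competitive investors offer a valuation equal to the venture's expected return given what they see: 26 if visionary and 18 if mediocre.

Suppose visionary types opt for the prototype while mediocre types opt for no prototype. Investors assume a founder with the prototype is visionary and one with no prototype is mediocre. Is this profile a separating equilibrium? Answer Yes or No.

Under these beliefs, the prototype earns valuation 26 and no prototype earns valuation 18.
visionary: the prototype nets 26 − 3 = 23; no prototype nets 18. visionary prefers the prototype.
mediocre: the prototype nets 26 − 7 = 19; no prototype nets 18. mediocre would deviate to the prototype.
mediocre has a profitable deviation, so the profile is not an equilibrium.

No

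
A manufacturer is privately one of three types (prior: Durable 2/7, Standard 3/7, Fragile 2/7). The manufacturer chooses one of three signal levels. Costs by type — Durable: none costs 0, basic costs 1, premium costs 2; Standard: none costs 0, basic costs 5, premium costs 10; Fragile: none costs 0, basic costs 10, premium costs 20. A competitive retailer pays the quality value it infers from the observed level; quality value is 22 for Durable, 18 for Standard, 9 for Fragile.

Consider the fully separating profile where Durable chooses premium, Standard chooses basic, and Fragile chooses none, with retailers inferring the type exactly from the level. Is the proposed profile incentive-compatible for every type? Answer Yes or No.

Separating prices: premium → 22, basic → 18, none → 9.
Durable (assigned premium): none: 9 − 0 = 9; basic: 18 − 1 = 17; premium: 22 − 2 = 20. Durable stays.
Standard (assigned basic): none: 9 − 0 = 9; basic: 18 − 5 = 13; premium: 22 − 10 = 12. Standard stays.
Fragile (assigned none): none: 9 − 0 = 9; basic: 18 − 10 = 8; premium: 22 − 20 = 2. Fragile stays.
Every type prefers its assigned level; separation holds.

Yes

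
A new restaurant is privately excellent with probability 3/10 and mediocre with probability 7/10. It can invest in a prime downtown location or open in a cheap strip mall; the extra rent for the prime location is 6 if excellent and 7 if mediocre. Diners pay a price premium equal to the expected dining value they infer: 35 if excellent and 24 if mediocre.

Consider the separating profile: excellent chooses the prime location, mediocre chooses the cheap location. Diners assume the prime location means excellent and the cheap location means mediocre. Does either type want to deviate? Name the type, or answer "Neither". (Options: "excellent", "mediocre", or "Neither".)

mediocre

The prime location pays 35; the cheap location pays 24.
excellent: assigned the prime location, nets 35 − 6 = 29; deviating to the cheap location nets 24.
mediocre: assigned the cheap location, nets 24; deviating to the prime location nets 35 − 7 = 28.
The mediocre type gains 4 by deviating.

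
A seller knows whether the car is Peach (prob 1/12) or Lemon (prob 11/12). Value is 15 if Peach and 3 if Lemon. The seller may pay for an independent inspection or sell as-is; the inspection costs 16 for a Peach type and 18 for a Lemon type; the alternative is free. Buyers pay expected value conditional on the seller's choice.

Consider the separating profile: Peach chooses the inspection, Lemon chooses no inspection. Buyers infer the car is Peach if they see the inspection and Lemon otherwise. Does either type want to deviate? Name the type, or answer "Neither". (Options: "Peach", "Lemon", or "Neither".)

The inspection pays 15; no inspection pays 3.
Peach: assigned the inspection, nets 15 − 16 = -1; deviating to no inspection nets 3.
Lemon: assigned no inspection, nets 3; deviating to the inspection nets 15 − 18 = -3.
The Peach type gains 4 by deviating.

Peach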